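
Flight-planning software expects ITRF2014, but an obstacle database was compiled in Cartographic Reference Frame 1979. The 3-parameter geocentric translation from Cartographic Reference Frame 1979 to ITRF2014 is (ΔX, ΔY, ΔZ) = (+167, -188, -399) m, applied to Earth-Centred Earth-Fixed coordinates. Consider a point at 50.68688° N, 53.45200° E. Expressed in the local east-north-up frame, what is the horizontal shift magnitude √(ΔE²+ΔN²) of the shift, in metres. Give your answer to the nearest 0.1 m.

325.4 m

At φ = 50.68688°, λ = 53.45200°: sin φ = 0.773695, cos φ = 0.633558, sin λ = 0.803358, cos λ = 0.595496.
ΔE = −sin λ·ΔX + cos λ·ΔY = −(0.803358)·(167) + (0.595496)·(-188) = -246.11 m.
ΔN = −sin φ cos λ·ΔX − sin φ sin λ·ΔY + cos φ·ΔZ = −(0.773695)(0.595496)(167) − (0.773695)(0.803358)(-188) + (0.633558)(-399) = -212.88 m.
Horizontal magnitude = √(ΔE² + ΔN²) = √((-246.11)² + (-212.88)²) = 325.41 m.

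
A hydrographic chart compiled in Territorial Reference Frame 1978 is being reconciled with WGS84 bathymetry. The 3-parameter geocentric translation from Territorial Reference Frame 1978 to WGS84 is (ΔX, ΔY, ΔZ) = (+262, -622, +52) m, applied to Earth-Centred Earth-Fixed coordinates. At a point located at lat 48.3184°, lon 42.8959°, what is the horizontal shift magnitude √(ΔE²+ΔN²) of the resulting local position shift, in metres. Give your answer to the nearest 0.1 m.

The local east axis at (φ, λ) is (−sin λ, cos λ, 0), so ΔE = −sin(42.8959°)·262 + cos(42.8959°)·(-622) = -634.01 m.
The local north axis is (−sin φ cos λ, −sin φ sin λ, cos φ), giving ΔN = -143.350 + 316.199 + 34.580 = 207.43 m.
Horizontal magnitude = √(ΔE² + ΔN²) = √((-634.01)² + 207.43²) = 667.08 m.

667.1 m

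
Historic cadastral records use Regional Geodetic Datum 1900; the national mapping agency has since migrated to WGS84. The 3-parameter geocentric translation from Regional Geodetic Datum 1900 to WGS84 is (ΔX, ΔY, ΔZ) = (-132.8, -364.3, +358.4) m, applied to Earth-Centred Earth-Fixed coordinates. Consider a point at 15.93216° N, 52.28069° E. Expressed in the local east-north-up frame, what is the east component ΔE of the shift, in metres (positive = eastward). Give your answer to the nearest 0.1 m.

The local east axis at (φ, λ) is (−sin λ, cos λ, 0), so ΔE = −sin(52.28069°)·(-132.8) + cos(52.28069°)·(-364.3) = -117.83 m.

ΔE = -117.8 m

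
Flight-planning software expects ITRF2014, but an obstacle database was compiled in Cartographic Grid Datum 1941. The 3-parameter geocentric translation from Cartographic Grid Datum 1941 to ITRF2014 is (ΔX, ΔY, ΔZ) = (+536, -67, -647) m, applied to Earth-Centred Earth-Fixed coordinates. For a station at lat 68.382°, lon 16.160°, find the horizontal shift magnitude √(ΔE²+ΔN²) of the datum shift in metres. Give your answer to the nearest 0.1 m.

731.5 m

At φ = 68.382°, λ = 16.160°: sin φ = 0.929661, cos φ = 0.368417, sin λ = 0.278321, cos λ = 0.960488.
ΔE = −sin λ·ΔX + cos λ·ΔY = −(0.278321)·(536) + (0.960488)·(-67) = -213.53 m.
ΔN = −sin φ cos λ·ΔX − sin φ sin λ·ΔY + cos φ·ΔZ = −(0.929661)(0.960488)(536) − (0.929661)(0.278321)(-67) + (0.368417)(-647) = -699.64 m.
Horizontal magnitude = √(ΔE² + ΔN²) = √((-213.53)² + (-699.64)²) = 731.50 m.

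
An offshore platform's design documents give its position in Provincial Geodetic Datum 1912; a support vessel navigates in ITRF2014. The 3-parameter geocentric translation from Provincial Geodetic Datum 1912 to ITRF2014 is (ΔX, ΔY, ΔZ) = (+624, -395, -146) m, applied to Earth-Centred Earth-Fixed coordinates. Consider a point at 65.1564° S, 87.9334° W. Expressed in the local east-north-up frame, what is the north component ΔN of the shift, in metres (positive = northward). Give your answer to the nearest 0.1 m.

The local north axis is (−sin φ cos λ, −sin φ sin λ, cos φ), giving ΔN = 20.420 + 358.213 − 61.341 = 317.29 m.

ΔN = 317.3 m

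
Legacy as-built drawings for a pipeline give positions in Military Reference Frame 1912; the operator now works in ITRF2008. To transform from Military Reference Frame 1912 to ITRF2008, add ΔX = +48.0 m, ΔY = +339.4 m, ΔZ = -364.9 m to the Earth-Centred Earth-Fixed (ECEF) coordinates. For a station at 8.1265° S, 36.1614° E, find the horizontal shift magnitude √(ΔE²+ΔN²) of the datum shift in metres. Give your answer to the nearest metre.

409 m

At φ = -8.1265°, λ = 36.1614°: sin φ = -0.141359, cos φ = 0.989958, sin λ = 0.590062, cos λ = 0.807358.
ΔE = −sin λ·ΔX + cos λ·ΔY = −(0.590062)·(48.0) + (0.807358)·(339.4) = 245.69 m.
ΔN = −sin φ cos λ·ΔX − sin φ sin λ·ΔY + cos φ·ΔZ = −(-0.141359)(0.807358)(48.0) − (-0.141359)(0.590062)(339.4) + (0.989958)(-364.9) = -327.45 m.
Horizontal magnitude = √(ΔE² + ΔN²) = √(245.69² + (-327.45)²) = 409.38 m.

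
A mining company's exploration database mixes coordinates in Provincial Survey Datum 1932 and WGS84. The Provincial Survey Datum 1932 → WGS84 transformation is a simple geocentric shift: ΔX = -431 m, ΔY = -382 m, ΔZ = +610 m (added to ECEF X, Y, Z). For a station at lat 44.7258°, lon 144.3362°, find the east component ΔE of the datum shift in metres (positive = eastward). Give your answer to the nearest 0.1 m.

ΔE = 561.6 m

At φ = 44.7258°, λ = 144.3362°: sin φ = 0.703715, cos φ = 0.710483, sin λ = 0.583028, cos λ = -0.812452.
ΔE = −sin λ·ΔX + cos λ·ΔY = −(0.583028)·(-431) + (-0.812452)·(-382) = 561.64 m.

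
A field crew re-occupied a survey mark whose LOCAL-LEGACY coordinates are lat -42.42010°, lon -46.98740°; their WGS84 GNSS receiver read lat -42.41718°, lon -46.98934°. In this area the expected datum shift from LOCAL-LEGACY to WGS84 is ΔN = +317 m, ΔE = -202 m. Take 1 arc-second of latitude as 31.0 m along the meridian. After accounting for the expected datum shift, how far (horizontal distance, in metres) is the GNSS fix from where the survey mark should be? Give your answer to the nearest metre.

Observed coordinate differences: Δφ = +0.00292°, Δλ = -0.00194°.
Converting to metres (1° lat = 111600 m, cos φ = 0.738219): observed ΔN = 325.9 m, observed ΔE = -159.8 m.
Subtracting the expected shift leaves a residual of 325.9 − (317) = 8.9 m north and -159.8 − (-202) = 42.2 m east.
Residual distance = √(8.9² + 42.2²) = 43.1 m.

43 m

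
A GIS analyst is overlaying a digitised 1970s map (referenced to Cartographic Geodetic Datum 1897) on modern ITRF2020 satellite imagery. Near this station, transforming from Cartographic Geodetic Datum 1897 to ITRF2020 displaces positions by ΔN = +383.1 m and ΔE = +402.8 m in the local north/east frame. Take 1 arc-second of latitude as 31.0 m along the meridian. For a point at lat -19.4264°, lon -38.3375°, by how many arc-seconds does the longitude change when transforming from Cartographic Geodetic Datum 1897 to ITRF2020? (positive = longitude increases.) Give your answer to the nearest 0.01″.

Δλ = 13.78″

At latitude -19.4264°, cos φ = 0.943070.
1″ of longitude at this latitude = 31.00 × cos φ = 29.2352 m, so Δλ = 402.8 / 29.2352 = 13.778″.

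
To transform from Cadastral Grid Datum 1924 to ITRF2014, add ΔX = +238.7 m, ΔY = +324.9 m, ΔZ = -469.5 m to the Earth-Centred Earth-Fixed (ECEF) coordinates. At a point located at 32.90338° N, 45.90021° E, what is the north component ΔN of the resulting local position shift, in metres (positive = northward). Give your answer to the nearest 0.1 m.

The local north axis is (−sin φ cos λ, −sin φ sin λ, cos φ), giving ΔN = -90.237 − 126.745 − 394.186 = -611.17 m.

ΔN = -611.2 m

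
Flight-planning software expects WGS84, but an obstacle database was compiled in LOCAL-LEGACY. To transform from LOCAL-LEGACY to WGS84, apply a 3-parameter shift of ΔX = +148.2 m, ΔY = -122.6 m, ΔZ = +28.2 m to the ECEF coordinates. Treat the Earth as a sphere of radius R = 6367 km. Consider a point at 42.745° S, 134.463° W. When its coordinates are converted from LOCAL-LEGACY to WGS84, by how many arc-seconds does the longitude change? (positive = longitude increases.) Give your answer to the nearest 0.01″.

sin φ = -0.678737, cos φ = 0.734382, sin λ = -0.713703, cos λ = -0.700449.
East component: ΔE = −sin λ·ΔX + cos λ·ΔY = −(-0.713703)(148.2) + (-0.700449)(-122.6) = 191.65 m.
1° of latitude spans πR/180 = 111125 m; at latitude φ, 1° of longitude spans that × cos φ = 81608.3 m, so Δλ = 191.65 / 81608.3 × 3600 = 8.454″.

Δλ = 8.45″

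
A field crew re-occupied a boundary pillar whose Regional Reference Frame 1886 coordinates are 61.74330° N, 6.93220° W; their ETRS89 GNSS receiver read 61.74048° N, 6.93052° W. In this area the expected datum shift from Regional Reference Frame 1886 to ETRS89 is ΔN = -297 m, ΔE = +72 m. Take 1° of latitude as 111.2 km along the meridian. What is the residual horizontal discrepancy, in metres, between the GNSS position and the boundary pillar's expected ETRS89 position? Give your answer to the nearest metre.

Observed coordinate differences: Δφ = -0.00282°, Δλ = +0.00168°.
Converting to metres (1° lat = 111200 m, cos φ = 0.473423): observed ΔN = -313.6 m, observed ΔE = 88.4 m.
Subtracting the expected shift leaves a residual of -313.6 − (-297) = -16.6 m north and 88.4 − (72) = 16.4 m east.
Residual distance = √((-16.6)² + 16.4²) = 23.4 m.

23 m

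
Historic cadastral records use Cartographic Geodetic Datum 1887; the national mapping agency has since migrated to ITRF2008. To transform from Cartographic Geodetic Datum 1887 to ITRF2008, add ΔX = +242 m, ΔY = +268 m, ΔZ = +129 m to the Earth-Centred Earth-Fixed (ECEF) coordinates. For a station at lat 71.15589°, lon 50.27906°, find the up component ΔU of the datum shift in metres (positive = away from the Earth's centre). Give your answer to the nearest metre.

At φ = 71.15589°, λ = 50.27906°: sin φ = 0.946401, cos φ = 0.322994, sin λ = 0.769166, cos λ = 0.639049.
ΔU = cos φ cos λ·ΔX + cos φ sin λ·ΔY + sin φ·ΔZ = (0.322994)(0.639049)(242) + (0.322994)(0.769166)(268) + (0.946401)(129) = 238.62 m.

ΔU = 239 m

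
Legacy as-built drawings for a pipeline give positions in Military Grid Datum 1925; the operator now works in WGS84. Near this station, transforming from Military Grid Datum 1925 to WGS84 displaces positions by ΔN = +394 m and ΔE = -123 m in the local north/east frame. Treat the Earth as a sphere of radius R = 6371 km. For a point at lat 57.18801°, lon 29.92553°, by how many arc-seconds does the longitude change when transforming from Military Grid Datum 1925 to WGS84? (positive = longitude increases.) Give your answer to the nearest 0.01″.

Δλ = -7.35″

At latitude 57.18801°, cos φ = 0.541884.
One radian of longitude at latitude φ spans R cos φ, so Δλ = ΔE / (R cos φ) = -123.0 / (6371000 × 0.541884) = -3.5628e-05 rad = -7.349″.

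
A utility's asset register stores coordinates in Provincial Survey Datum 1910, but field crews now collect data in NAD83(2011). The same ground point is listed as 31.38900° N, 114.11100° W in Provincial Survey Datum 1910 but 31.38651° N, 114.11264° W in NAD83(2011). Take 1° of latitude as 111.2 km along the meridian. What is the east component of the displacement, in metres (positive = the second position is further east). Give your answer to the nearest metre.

ΔE = -156 m

Δφ = 31.38651° − 31.38900° = -0.00249°; Δλ = -114.11264° − -114.11100° = -0.00164°.
ΔN = Δφ × 111200 = -276.9 m; ΔE = Δλ × 111200 × cos(31.38900°) = -0.00164 × 111200 × 0.853651 = -155.7 m.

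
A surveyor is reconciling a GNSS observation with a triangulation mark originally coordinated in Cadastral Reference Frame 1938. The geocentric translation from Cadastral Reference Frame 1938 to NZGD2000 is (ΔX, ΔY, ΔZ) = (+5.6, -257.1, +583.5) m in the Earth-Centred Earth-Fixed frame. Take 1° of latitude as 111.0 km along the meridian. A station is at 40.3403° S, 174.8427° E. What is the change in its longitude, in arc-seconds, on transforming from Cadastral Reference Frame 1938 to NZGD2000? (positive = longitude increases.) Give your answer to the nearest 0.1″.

sin φ = -0.647326, cos φ = 0.762213, sin λ = 0.089890, cos λ = -0.995952.
East component: ΔE = −sin λ·ΔX + cos λ·ΔY = −(0.089890)(5.6) + (-0.995952)(-257.1) = 255.56 m.
1° of latitude spans 111000 m; at latitude φ, 1° of longitude spans that × cos φ = 84605.7 m, so Δλ = 255.56 / 84605.7 × 3600 = 10.874″.

Δλ = 10.9″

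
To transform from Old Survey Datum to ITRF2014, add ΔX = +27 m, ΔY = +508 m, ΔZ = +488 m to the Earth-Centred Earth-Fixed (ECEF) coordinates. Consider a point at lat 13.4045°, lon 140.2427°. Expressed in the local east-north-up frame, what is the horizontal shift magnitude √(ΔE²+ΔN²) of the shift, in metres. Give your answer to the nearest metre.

574 m

At φ = 13.4045°, λ = 140.2427°: sin φ = 0.231824, cos φ = 0.972758, sin λ = 0.639537, cos λ = -0.768760.
ΔE = −sin λ·ΔX + cos λ·ΔY = −(0.639537)·(27) + (-0.768760)·(508) = -407.80 m.
ΔN = −sin φ cos λ·ΔX − sin φ sin λ·ΔY + cos φ·ΔZ = −(0.231824)(-0.768760)(27) − (0.231824)(0.639537)(508) + (0.972758)(488) = 404.20 m.
Horizontal magnitude = √(ΔE² + ΔN²) = √((-407.80)² + 404.20²) = 574.18 m.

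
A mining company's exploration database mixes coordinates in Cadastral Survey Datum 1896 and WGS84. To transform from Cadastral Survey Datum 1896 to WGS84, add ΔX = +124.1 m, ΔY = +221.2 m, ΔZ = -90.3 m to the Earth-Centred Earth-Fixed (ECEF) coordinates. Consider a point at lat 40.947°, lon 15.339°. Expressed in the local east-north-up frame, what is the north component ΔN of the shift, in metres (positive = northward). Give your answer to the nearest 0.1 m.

The local north axis is (−sin φ cos λ, −sin φ sin λ, cos φ), giving ΔN = -78.433 − 38.348 − 68.205 = -184.99 m.

ΔN = -185.0 m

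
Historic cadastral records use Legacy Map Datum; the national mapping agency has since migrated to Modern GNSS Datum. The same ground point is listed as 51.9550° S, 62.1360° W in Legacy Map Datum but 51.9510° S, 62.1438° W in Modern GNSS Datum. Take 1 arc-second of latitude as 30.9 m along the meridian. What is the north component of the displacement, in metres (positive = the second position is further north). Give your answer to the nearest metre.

Δφ = -51.9510° − -51.9550° = +0.0040°; Δλ = -62.1438° − -62.1360° = -0.0078°.
1° of latitude = 3600 × 30.90 = 111240 m.
ΔN = Δφ × 111240 = 445.0 m; ΔE = Δλ × 111240 × cos(-51.9550°) = -0.0078 × 111240 × 0.616280 = -534.7 m.

ΔN = 445 m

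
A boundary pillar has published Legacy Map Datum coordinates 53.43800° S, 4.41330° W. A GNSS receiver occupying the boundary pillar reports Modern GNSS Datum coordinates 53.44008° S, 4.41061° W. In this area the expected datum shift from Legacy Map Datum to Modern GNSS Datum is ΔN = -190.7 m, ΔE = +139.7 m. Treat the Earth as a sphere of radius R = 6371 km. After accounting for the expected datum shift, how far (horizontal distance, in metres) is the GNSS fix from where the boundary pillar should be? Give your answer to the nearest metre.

56 m

Observed coordinate differences: Δφ = -0.00208°, Δλ = +0.00269°.
Converting to metres (1° lat = 111195 m, cos φ = 0.595692): observed ΔN = -231.3 m, observed ΔE = 178.2 m.
Subtracting the expected shift leaves a residual of -231.3 − (-190.7) = -40.6 m north and 178.2 − (139.7) = 38.5 m east.
Residual distance = √((-40.6)² + 38.5²) = 55.9 m.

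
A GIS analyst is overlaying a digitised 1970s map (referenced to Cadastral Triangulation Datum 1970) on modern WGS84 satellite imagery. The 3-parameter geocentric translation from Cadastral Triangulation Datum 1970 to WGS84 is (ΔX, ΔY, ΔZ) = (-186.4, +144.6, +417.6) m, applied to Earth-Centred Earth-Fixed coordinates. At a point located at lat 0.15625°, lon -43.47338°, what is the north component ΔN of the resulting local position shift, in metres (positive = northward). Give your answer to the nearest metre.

At φ = 0.15625°, λ = -43.47338°: sin φ = 0.002727, cos φ = 0.999996, sin λ = -0.688017, cos λ = 0.725694.
ΔN = −sin φ cos λ·ΔX − sin φ sin λ·ΔY + cos φ·ΔZ = −(0.002727)(0.725694)(-186.4) − (0.002727)(-0.688017)(144.6) + (0.999996)(417.6) = 418.24 m.

ΔN = 418 m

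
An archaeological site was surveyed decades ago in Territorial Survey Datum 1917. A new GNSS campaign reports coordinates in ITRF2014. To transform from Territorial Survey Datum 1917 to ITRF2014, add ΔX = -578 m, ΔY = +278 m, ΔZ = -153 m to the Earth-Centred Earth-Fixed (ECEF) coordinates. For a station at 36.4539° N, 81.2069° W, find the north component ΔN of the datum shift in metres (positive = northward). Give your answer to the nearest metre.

The local north axis is (−sin φ cos λ, −sin φ sin λ, cos φ), giving ΔN = 52.500 + 163.239 − 123.063 = 92.68 m.

ΔN = 93 m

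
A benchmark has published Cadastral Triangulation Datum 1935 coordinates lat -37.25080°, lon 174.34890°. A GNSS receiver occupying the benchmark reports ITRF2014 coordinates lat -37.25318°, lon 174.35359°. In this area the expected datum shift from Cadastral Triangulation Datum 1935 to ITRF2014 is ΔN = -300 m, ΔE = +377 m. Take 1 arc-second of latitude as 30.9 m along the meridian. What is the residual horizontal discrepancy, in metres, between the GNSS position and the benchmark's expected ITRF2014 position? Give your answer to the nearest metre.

Observed coordinate differences: Δφ = -0.00238°, Δλ = +0.00469°.
Converting to metres (1° lat = 111240 m, cos φ = 0.795994): observed ΔN = -264.8 m, observed ΔE = 415.3 m.
Subtracting the expected shift leaves a residual of -264.8 − (-300) = 35.2 m north and 415.3 − (377) = 38.3 m east.
Residual distance = √(35.2² + 38.3²) = 52.0 m.

52 m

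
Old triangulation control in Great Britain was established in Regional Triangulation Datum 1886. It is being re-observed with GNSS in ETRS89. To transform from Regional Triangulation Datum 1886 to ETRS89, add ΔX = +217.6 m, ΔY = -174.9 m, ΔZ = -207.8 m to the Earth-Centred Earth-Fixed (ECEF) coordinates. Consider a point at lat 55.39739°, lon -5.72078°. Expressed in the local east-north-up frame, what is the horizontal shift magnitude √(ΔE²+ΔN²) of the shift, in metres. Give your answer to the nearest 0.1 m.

The local east axis at (φ, λ) is (−sin λ, cos λ, 0), so ΔE = −sin(-5.72078°)·217.6 + cos(-5.72078°)·(-174.9) = -152.34 m.
The local north axis is (−sin φ cos λ, −sin φ sin λ, cos φ), giving ΔN = -178.217 − 14.350 − 118.006 = -310.57 m.
Horizontal magnitude = √(ΔE² + ΔN²) = √((-152.34)² + (-310.57)²) = 345.92 m.

345.9 m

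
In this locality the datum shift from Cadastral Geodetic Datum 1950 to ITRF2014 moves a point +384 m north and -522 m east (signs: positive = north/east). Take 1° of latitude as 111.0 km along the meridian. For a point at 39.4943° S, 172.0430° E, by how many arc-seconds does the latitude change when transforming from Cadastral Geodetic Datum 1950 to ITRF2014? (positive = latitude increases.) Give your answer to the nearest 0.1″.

Δφ = 12.5″

1° of latitude = 111.0 km, so Δφ = 384.0 / 111000 = 0.0034595° = 12.454″.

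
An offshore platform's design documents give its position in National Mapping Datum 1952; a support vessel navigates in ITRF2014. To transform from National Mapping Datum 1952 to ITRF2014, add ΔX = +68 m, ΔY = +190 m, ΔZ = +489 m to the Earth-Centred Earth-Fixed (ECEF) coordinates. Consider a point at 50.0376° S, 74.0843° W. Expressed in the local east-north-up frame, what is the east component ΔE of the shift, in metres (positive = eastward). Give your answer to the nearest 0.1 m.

At φ = -50.0376°, λ = -74.0843°: sin φ = -0.766466, cos φ = 0.642285, sin λ = -0.961666, cos λ = 0.274223.
ΔE = −sin λ·ΔX + cos λ·ΔY = −(-0.961666)·(68) + (0.274223)·(190) = 117.50 m.

ΔE = 117.5 m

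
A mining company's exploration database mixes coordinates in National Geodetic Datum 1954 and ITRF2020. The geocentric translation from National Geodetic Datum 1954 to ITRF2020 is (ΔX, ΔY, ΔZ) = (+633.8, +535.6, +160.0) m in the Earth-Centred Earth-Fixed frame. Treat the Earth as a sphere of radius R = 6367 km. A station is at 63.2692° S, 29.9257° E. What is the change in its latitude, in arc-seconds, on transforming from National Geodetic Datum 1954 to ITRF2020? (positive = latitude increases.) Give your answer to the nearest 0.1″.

sin φ = -0.893130, cos φ = 0.449799, sin λ = 0.498877, cos λ = 0.866673.
North component: ΔN = −sin φ cos λ·ΔX − sin φ sin λ·ΔY + cos φ·ΔZ = −(-0.893130)(0.866673)(633.8) − (-0.893130)(0.498877)(535.6) + (0.449799)(160.0) = 801.20 m.
1° of latitude spans πR/180 = 111125 m, so Δφ = 801.20 / 111125 × 3600 = 25.956″.

Δφ = 26.0″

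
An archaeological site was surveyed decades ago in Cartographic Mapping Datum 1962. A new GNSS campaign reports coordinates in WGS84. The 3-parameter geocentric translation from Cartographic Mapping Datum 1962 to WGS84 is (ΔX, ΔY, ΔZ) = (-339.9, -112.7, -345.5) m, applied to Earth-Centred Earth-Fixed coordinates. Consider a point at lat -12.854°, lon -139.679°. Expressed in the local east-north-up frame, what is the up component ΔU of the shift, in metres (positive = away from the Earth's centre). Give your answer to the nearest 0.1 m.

ΔU = 400.6 m

At φ = -12.854°, λ = -139.679°: sin φ = -0.222467, cos φ = 0.974940, sin λ = -0.647069, cos λ = -0.762431.
ΔU = cos φ cos λ·ΔX + cos φ sin λ·ΔY + sin φ·ΔZ = (0.974940)(-0.762431)(-339.9) + (0.974940)(-0.647069)(-112.7) + (-0.222467)(-345.5) = 400.62 m.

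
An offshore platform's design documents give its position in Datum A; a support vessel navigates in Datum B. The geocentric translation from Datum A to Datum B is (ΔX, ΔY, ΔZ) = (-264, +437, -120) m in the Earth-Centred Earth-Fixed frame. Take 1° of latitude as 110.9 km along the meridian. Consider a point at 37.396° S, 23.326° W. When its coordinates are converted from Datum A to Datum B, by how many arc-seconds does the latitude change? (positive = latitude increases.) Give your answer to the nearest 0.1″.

Δφ = -11.3″

sin φ = -0.607320, cos φ = 0.794457, sin λ = -0.395962, cos λ = 0.918267.
North component: ΔN = −sin φ cos λ·ΔX − sin φ sin λ·ΔY + cos φ·ΔZ = −(-0.607320)(0.918267)(-264) − (-0.607320)(-0.395962)(437) + (0.794457)(-120) = -347.65 m.
1° of latitude spans 110900 m, so Δφ = -347.65 / 110900 × 3600 = -11.285″.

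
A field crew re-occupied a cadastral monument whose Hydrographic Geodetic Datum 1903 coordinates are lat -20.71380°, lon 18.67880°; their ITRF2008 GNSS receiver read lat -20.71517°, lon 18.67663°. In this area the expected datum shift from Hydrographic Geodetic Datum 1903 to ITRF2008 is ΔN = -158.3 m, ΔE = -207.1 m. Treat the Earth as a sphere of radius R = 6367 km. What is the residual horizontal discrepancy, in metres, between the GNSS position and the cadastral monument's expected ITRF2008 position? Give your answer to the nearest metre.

Observed coordinate differences: Δφ = -0.00137°, Δλ = -0.00217°.
Converting to metres (1° lat = 111125 m, cos φ = 0.935359): observed ΔN = -152.2 m, observed ΔE = -225.6 m.
Subtracting the expected shift leaves a residual of -152.2 − (-158.3) = 6.1 m north and -225.6 − (-207.1) = -18.5 m east.
Residual distance = √(6.1² + (-18.5)²) = 19.4 m.

19 m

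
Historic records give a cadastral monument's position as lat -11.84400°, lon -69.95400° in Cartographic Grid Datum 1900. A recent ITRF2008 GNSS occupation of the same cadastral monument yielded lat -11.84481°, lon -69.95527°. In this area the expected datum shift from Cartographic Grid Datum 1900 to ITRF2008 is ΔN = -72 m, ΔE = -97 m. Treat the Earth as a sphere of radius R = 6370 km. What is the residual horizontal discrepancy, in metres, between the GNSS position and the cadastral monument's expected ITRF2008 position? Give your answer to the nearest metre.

Observed coordinate differences: Δφ = -0.00081°, Δλ = -0.00127°.
Converting to metres (1° lat = 111177 m, cos φ = 0.978710): observed ΔN = -90.1 m, observed ΔE = -138.2 m.
Subtracting the expected shift leaves a residual of -90.1 − (-72) = -18.1 m north and -138.2 − (-97) = -41.2 m east.
Residual distance = √((-18.1)² + (-41.2)²) = 45.0 m.

45 m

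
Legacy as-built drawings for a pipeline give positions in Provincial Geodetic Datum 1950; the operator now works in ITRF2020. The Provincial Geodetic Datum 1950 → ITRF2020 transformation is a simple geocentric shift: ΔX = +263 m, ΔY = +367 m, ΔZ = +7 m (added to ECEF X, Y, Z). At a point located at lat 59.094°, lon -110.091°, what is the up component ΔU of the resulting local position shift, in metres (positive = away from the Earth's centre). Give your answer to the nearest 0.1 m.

ΔU = -217.4 m

At φ = 59.094°, λ = -110.091°: sin φ = 0.858011, cos φ = 0.513631, sin λ = -0.939148, cos λ = -0.343512.
ΔU = cos φ cos λ·ΔX + cos φ sin λ·ΔY + sin φ·ΔZ = (0.513631)(-0.343512)(263) + (0.513631)(-0.939148)(367) + (0.858011)(7) = -217.43 m.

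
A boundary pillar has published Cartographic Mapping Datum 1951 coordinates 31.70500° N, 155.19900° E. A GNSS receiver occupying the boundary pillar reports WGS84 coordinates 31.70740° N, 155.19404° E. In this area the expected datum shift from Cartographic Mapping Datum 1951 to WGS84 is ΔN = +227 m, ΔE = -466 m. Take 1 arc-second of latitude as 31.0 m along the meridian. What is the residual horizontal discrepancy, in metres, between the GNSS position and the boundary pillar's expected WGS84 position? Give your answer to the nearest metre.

41 m

Observed coordinate differences: Δφ = +0.00240°, Δλ = -0.00496°.
Converting to metres (1° lat = 111600 m, cos φ = 0.850765): observed ΔN = 267.8 m, observed ΔE = -470.9 m.
Subtracting the expected shift leaves a residual of 267.8 − (227) = 40.8 m north and -470.9 − (-466) = -4.9 m east.
Residual distance = √(40.8² + (-4.9)²) = 41.1 m.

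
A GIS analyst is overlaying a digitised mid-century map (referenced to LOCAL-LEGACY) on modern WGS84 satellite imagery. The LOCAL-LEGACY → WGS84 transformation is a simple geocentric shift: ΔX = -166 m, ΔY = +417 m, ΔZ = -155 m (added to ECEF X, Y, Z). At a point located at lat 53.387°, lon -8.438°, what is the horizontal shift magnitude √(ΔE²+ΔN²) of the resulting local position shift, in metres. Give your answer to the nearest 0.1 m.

At φ = 53.387°, λ = -8.438°: sin φ = 0.802682, cos φ = 0.596407, sin λ = -0.146739, cos λ = 0.989175.
ΔE = −sin λ·ΔX + cos λ·ΔY = −(-0.146739)·(-166) + (0.989175)·(417) = 388.13 m.
ΔN = −sin φ cos λ·ΔX − sin φ sin λ·ΔY + cos φ·ΔZ = −(0.802682)(0.989175)(-166) − (0.802682)(-0.146739)(417) + (0.596407)(-155) = 88.48 m.
Horizontal magnitude = √(ΔE² + ΔN²) = √(388.13² + 88.48²) = 398.08 m.

398.1 m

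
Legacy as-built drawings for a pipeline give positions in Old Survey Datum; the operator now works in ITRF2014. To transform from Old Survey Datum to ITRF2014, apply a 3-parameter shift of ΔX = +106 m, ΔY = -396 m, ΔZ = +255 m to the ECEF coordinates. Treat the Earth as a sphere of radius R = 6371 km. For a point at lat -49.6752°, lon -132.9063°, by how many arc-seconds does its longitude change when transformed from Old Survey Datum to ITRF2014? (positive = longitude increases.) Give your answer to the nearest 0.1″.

sin φ = -0.762388, cos φ = 0.647120, sin λ = -0.732468, cos λ = -0.680801.
East component: ΔE = −sin λ·ΔX + cos λ·ΔY = −(-0.732468)(106) + (-0.680801)(-396) = 347.24 m.
1° of latitude spans πR/180 = 111195 m; at latitude φ, 1° of longitude spans that × cos φ = 71956.4 m, so Δλ = 347.24 / 71956.4 × 3600 = 17.372″.

Δλ = 17.4″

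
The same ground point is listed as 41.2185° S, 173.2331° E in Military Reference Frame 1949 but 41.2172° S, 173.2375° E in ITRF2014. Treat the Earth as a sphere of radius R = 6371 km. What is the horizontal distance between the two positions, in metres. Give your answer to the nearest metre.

Δφ = -41.2172° − -41.2185° = +0.0013°; Δλ = 173.2375° − 173.2331° = +0.0044°.
1° along a meridian = πR/180 = 111195 m.
ΔN = Δφ × 111195 = 144.6 m; ΔE = Δλ × 111195 × cos(-41.2185°) = +0.0044 × 111195 × 0.752202 = 368.0 m.
Distance = √(ΔE² + ΔN²) = √(368.0² + 144.6²) = 395.4 m.

395 m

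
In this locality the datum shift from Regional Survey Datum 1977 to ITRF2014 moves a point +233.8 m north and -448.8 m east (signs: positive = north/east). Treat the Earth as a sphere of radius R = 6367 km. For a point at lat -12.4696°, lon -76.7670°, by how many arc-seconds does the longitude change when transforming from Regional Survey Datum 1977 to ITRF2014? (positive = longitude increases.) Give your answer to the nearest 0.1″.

Δλ = -14.9″

At latitude -12.4696°, cos φ = 0.976411.
One radian of longitude at latitude φ spans R cos φ, so Δλ = ΔE / (R cos φ) = -448.8 / (6367000 × 0.976411) = -7.2191e-05 rad = -14.891″.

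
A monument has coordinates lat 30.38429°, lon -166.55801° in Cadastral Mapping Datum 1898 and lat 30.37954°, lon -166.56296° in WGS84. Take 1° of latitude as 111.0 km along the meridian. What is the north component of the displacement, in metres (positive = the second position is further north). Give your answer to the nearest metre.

Δφ = 30.37954° − 30.38429° = -0.00475°; Δλ = -166.56296° − -166.55801° = -0.00495°.
ΔN = Δφ × 111000 = -527.3 m; ΔE = Δλ × 111000 × cos(30.38429°) = -0.00495 × 111000 × 0.862652 = -474.0 m.

ΔN = -527 m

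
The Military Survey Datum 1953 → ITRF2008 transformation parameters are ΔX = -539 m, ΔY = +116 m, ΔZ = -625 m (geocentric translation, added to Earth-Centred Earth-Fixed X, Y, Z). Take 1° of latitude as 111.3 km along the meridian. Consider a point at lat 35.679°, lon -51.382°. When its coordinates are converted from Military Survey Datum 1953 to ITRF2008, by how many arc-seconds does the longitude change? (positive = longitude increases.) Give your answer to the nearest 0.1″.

sin φ = 0.583244, cos φ = 0.812297, sin λ = -0.781324, cos λ = 0.624125.
East component: ΔE = −sin λ·ΔX + cos λ·ΔY = −(-0.781324)(-539) + (0.624125)(116) = -348.74 m.
1° of latitude spans 111300 m; at latitude φ, 1° of longitude spans that × cos φ = 90408.7 m, so Δλ = -348.74 / 90408.7 × 3600 = -13.886″.

Δλ = -13.9″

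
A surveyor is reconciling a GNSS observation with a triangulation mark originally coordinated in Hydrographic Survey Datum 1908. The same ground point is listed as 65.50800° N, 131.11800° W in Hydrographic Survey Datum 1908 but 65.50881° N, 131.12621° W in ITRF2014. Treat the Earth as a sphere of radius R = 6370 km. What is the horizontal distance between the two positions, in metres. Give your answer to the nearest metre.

389 m

Δφ = 65.50881° − 65.50800° = +0.00081°; Δλ = -131.12621° − -131.11800° = -0.00821°.
1° along a meridian = πR/180 = 111177 m.
ΔN = Δφ × 111177 = 90.1 m; ΔE = Δλ × 111177 × cos(65.50800°) = -0.00821 × 111177 × 0.414566 = -378.4 m.
Distance = √(ΔE² + ΔN²) = √((-378.4)² + 90.1²) = 389.0 m.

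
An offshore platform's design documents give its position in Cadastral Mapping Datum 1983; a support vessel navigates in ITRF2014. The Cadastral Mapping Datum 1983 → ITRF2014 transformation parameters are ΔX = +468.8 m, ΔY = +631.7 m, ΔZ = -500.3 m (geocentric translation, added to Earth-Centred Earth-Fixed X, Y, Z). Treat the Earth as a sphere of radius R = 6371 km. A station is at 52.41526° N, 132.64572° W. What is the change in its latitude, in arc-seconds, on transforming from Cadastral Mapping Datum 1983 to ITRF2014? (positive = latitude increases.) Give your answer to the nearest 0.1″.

Δφ = 10.2″

sin φ = 0.792452, cos φ = 0.609934, sin λ = -0.735557, cos λ = -0.677463.
North component: ΔN = −sin φ cos λ·ΔX − sin φ sin λ·ΔY + cos φ·ΔZ = −(0.792452)(-0.677463)(468.8) − (0.792452)(-0.735557)(631.7) + (0.609934)(-500.3) = 314.74 m.
1° of latitude spans πR/180 = 111195 m, so Δφ = 314.74 / 111195 × 3600 = 10.190″.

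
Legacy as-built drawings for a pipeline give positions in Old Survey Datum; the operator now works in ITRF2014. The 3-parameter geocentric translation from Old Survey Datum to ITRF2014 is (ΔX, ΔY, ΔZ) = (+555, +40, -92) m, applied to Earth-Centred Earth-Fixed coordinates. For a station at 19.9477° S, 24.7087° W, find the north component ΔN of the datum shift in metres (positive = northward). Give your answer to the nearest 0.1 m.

At φ = -19.9477°, λ = -24.7087°: sin φ = -0.341162, cos φ = 0.940004, sin λ = -0.418005, cos λ = 0.908445.
ΔN = −sin φ cos λ·ΔX − sin φ sin λ·ΔY + cos φ·ΔZ = −(-0.341162)(0.908445)(555) − (-0.341162)(-0.418005)(40) + (0.940004)(-92) = 79.82 m.

ΔN = 79.8 m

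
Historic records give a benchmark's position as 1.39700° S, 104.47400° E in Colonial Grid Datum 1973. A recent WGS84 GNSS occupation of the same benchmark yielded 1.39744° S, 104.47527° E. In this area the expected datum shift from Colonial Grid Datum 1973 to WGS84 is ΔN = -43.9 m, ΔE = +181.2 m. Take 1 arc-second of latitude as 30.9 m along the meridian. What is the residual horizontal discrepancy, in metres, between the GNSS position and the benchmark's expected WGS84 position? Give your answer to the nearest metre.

Observed coordinate differences: Δφ = -0.00044°, Δλ = +0.00127°.
Converting to metres (1° lat = 111240 m, cos φ = 0.999703): observed ΔN = -48.9 m, observed ΔE = 141.2 m.
Subtracting the expected shift leaves a residual of -48.9 − (-43.9) = -5.0 m north and 141.2 − (181.2) = -40.0 m east.
Residual distance = √((-5.0)² + (-40.0)²) = 40.3 m.

40 m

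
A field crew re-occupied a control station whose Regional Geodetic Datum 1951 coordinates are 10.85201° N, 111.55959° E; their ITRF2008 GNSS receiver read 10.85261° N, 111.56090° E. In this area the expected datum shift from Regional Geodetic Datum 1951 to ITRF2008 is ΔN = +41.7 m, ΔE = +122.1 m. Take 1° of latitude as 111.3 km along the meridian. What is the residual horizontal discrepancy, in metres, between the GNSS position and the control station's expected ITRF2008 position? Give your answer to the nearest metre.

Observed coordinate differences: Δφ = +0.00060°, Δλ = +0.00131°.
Converting to metres (1° lat = 111300 m, cos φ = 0.982117): observed ΔN = 66.8 m, observed ΔE = 143.2 m.
Subtracting the expected shift leaves a residual of 66.8 − (41.7) = 25.1 m north and 143.2 − (122.1) = 21.1 m east.
Residual distance = √(25.1² + 21.1²) = 32.8 m.

33 m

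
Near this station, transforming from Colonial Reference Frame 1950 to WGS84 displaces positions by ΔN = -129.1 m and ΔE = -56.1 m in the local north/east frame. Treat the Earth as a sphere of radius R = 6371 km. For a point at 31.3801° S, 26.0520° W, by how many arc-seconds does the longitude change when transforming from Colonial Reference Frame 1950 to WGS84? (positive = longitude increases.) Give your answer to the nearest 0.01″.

Δλ = -2.13″

At latitude -31.3801°, cos φ = 0.853732.
One radian of longitude at latitude φ spans R cos φ, so Δλ = ΔE / (R cos φ) = -56.1 / (6371000 × 0.853732) = -1.0314e-05 rad = -2.127″.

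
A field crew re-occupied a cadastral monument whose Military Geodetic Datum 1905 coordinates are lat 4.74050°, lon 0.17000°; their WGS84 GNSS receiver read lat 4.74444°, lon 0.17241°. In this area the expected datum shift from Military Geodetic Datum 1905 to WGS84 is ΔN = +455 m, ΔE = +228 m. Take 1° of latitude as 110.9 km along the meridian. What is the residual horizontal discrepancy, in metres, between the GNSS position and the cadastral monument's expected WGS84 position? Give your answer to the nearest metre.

42 m

Observed coordinate differences: Δφ = +0.00394°, Δλ = +0.00241°.
Converting to metres (1° lat = 110900 m, cos φ = 0.996579): observed ΔN = 436.9 m, observed ΔE = 266.4 m.
Subtracting the expected shift leaves a residual of 436.9 − (455) = -18.1 m north and 266.4 − (228) = 38.4 m east.
Residual distance = √((-18.1)² + 38.4²) = 42.4 m.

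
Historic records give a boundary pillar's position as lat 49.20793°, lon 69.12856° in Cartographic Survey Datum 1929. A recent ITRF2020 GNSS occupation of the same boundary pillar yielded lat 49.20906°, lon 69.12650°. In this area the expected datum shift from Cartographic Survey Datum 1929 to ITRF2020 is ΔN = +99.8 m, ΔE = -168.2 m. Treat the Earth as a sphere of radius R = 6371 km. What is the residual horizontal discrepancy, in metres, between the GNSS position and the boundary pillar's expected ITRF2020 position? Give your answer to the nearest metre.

32 m

Observed coordinate differences: Δφ = +0.00113°, Δλ = -0.00206°.
Converting to metres (1° lat = 111195 m, cos φ = 0.653316): observed ΔN = 125.7 m, observed ΔE = -149.6 m.
Subtracting the expected shift leaves a residual of 125.7 − (99.8) = 25.9 m north and -149.6 − (-168.2) = 18.6 m east.
Residual distance = √(25.9² + 18.6²) = 31.8 m.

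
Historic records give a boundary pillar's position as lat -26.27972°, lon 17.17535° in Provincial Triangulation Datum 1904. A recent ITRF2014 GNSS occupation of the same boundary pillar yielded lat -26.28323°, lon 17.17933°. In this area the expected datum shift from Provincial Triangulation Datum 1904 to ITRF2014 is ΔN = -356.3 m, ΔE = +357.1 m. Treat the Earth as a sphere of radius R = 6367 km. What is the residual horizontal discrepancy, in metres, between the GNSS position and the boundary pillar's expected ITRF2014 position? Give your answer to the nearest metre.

Observed coordinate differences: Δφ = -0.00351°, Δλ = +0.00398°.
Converting to metres (1° lat = 111125 m, cos φ = 0.896643): observed ΔN = -390.0 m, observed ΔE = 396.6 m.
Subtracting the expected shift leaves a residual of -390.0 − (-356.3) = -33.7 m north and 396.6 − (357.1) = 39.5 m east.
Residual distance = √((-33.7)² + 39.5²) = 51.9 m.

52 m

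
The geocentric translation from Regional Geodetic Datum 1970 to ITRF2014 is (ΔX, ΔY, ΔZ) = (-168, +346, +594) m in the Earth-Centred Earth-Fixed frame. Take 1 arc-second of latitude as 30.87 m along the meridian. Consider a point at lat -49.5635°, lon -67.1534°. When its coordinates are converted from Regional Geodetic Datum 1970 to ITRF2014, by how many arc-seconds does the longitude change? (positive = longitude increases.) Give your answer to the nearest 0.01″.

Δλ = -1.02″

sin φ = -0.761125, cos φ = 0.648605, sin λ = -0.921548, cos λ = 0.388265.
East component: ΔE = −sin λ·ΔX + cos λ·ΔY = −(-0.921548)(-168) + (0.388265)(346) = -20.48 m.
1° of latitude spans 3600 × 30.87 = 111132 m; at latitude φ, 1° of longitude spans that × cos φ = 72080.8 m, so Δλ = -20.48 / 72080.8 × 3600 = -1.023″.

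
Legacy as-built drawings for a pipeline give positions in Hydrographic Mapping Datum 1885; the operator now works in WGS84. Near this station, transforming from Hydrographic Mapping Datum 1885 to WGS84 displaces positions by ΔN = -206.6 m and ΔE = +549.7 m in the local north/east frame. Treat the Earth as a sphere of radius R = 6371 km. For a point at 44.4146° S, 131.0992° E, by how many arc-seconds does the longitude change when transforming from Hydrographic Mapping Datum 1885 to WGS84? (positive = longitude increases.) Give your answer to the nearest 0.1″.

Δλ = 24.9″

At latitude -44.4146°, cos φ = 0.714294.
One radian of longitude at latitude φ spans R cos φ, so Δλ = ΔE / (R cos φ) = 549.7 / (6371000 × 0.714294) = 1.2079e-04 rad = 24.915″.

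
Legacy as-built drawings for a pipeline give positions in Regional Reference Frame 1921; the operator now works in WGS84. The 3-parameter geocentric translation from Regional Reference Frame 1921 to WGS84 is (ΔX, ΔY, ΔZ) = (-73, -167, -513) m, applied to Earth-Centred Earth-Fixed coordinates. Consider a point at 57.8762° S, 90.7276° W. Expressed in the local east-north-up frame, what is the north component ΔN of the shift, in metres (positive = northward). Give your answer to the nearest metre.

ΔN = -131 m

The local north axis is (−sin φ cos λ, −sin φ sin λ, cos φ), giving ΔN = 0.785 + 141.421 − 272.788 = -130.58 m.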